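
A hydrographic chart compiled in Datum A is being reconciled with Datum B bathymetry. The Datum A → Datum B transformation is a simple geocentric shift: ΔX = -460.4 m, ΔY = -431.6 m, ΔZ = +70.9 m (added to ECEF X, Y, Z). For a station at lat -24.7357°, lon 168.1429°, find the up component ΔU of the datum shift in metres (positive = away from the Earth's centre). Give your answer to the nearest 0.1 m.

ΔU = 299.0 m

At φ = -24.7357°, λ = 168.1429°: sin φ = -0.418433, cos φ = 0.908248, sin λ = 0.205471, cos λ = -0.978663.
ΔU = cos φ cos λ·ΔX + cos φ sin λ·ΔY + sin φ·ΔZ = (0.908248)(-0.978663)(-460.4) + (0.908248)(0.205471)(-431.6) + (-0.418433)(70.9) = 299.02 m.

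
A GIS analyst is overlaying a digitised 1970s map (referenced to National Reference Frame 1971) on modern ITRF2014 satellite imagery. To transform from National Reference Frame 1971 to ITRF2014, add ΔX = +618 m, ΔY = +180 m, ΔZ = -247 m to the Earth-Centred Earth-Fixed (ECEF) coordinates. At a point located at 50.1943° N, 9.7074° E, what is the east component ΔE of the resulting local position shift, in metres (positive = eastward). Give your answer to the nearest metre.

ΔE = 73 m

The local east axis at (φ, λ) is (−sin λ, cos λ, 0), so ΔE = −sin(9.7074°)·618 + cos(9.7074°)·180 = 73.22 m.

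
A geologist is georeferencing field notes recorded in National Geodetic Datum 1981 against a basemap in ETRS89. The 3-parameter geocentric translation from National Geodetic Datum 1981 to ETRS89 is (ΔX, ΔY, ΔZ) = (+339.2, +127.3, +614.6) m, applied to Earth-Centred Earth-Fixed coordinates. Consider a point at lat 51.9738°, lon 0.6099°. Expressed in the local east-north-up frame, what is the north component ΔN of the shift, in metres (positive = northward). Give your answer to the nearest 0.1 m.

The local north axis is (−sin φ cos λ, −sin φ sin λ, cos φ), giving ΔN = -267.183 − 1.067 + 378.607 = 110.36 m.

ΔN = 110.4 m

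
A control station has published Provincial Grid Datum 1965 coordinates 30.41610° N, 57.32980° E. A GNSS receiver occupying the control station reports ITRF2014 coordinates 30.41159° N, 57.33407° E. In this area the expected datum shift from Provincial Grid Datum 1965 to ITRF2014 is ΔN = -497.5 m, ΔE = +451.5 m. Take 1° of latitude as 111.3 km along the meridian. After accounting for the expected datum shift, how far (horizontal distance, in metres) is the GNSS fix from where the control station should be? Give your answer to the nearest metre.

Observed coordinate differences: Δφ = -0.00451°, Δλ = +0.00427°.
Converting to metres (1° lat = 111300 m, cos φ = 0.862371): observed ΔN = -502.0 m, observed ΔE = 409.8 m.
Subtracting the expected shift leaves a residual of -502.0 − (-497.5) = -4.5 m north and 409.8 − (451.5) = -41.7 m east.
Residual distance = √((-4.5)² + (-41.7)²) = 41.9 m.

42 m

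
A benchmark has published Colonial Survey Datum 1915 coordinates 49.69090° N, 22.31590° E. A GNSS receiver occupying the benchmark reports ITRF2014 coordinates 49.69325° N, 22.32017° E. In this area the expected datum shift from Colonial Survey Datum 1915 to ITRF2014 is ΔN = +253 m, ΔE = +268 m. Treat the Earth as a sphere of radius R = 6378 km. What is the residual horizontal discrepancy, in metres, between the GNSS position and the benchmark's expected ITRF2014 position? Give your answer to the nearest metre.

40 m

Observed coordinate differences: Δφ = +0.00235°, Δλ = +0.00427°.
Converting to metres (1° lat = 111317 m, cos φ = 0.646911): observed ΔN = 261.6 m, observed ΔE = 307.5 m.
Subtracting the expected shift leaves a residual of 261.6 − (253) = 8.6 m north and 307.5 − (268) = 39.5 m east.
Residual distance = √(8.6² + 39.5²) = 40.4 m.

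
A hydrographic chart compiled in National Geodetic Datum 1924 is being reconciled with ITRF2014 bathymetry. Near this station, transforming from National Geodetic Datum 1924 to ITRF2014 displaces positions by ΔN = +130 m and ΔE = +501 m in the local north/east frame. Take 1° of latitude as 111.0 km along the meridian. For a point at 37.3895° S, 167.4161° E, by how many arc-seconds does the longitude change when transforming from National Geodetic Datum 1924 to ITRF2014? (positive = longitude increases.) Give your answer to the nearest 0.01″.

Δλ = 20.45″

At latitude -37.3895°, cos φ = 0.794526.
1° of longitude at this latitude = 111.0 × cos φ = 88.19 km, so Δλ = 501.0 / 88192.4 = 0.0056808° = 20.451″.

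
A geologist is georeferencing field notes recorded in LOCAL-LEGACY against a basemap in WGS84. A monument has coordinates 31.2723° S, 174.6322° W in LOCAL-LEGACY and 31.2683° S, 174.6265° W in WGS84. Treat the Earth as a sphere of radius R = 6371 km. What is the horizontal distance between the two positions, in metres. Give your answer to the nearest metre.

701 m

Δφ = -31.2683° − -31.2723° = +0.0040°; Δλ = -174.6265° − -174.6322° = +0.0057°.
1° along a meridian = πR/180 = 111195 m.
ΔN = Δφ × 111195 = 444.8 m; ΔE = Δλ × 111195 × cos(-31.2723°) = +0.0057 × 111195 × 0.854710 = 541.7 m.
Distance = √(ΔE² + ΔN²) = √(541.7² + 444.8²) = 700.9 m.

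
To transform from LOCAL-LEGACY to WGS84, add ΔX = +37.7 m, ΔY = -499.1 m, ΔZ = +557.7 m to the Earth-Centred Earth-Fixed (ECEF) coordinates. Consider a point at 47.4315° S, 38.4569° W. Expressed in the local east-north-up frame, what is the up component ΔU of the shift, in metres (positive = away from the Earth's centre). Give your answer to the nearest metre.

The local up (radial) axis is (cos φ cos λ, cos φ sin λ, sin φ), giving ΔU = 19.971 + 209.979 − 410.729 = -180.78 m.

ΔU = -181 m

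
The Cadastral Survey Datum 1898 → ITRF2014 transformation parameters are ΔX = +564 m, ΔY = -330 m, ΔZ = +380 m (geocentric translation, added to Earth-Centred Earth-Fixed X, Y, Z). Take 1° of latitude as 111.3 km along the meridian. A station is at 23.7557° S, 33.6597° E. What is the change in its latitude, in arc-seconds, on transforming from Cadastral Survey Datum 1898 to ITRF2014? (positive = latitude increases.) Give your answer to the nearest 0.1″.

sin φ = -0.402838, cos φ = 0.915271, sin λ = 0.554259, cos λ = 0.832344.
North component: ΔN = −sin φ cos λ·ΔX − sin φ sin λ·ΔY + cos φ·ΔZ = −(-0.402838)(0.832344)(564) − (-0.402838)(0.554259)(-330) + (0.915271)(380) = 463.23 m.
1° of latitude spans 111300 m, so Δφ = 463.23 / 111300 × 3600 = 14.983″.

Δφ = 15.0″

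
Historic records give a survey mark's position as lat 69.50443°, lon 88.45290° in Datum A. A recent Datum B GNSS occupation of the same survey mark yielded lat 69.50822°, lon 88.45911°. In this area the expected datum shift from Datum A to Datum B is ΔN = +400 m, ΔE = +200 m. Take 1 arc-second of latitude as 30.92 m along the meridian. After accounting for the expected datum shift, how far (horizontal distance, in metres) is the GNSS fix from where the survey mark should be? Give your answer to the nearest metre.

47 m

Observed coordinate differences: Δφ = +0.00379°, Δλ = +0.00621°.
Converting to metres (1° lat = 111312 m, cos φ = 0.350135): observed ΔN = 421.9 m, observed ΔE = 242.0 m.
Subtracting the expected shift leaves a residual of 421.9 − (400) = 21.9 m north and 242.0 − (200) = 42.0 m east.
Residual distance = √(21.9² + 42.0²) = 47.4 m.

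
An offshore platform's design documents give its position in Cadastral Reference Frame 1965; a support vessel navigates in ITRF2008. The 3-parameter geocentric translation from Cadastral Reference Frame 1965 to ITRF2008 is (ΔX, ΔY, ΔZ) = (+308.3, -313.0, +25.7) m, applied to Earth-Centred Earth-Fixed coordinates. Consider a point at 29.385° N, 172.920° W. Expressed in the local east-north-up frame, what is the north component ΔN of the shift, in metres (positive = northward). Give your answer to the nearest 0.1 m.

ΔN = 153.6 m

At φ = 29.385°, λ = -172.920°: sin φ = 0.490676, cos φ = 0.871342, sin λ = -0.123255, cos λ = -0.992375.
ΔN = −sin φ cos λ·ΔX − sin φ sin λ·ΔY + cos φ·ΔZ = −(0.490676)(-0.992375)(308.3) − (0.490676)(-0.123255)(-313.0) + (0.871342)(25.7) = 153.59 m.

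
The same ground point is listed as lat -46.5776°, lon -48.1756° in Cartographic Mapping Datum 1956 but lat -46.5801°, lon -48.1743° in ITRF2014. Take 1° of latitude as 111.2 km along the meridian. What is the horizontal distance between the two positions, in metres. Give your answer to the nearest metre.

Δφ = -46.5801° − -46.5776° = -0.0025°; Δλ = -48.1743° − -48.1756° = +0.0013°.
ΔN = Δφ × 111200 = -278.0 m; ΔE = Δλ × 111200 × cos(-46.5776°) = +0.0013 × 111200 × 0.687372 = 99.4 m.
Distance = √(ΔE² + ΔN²) = √(99.4² + (-278.0)²) = 295.2 m.

295 m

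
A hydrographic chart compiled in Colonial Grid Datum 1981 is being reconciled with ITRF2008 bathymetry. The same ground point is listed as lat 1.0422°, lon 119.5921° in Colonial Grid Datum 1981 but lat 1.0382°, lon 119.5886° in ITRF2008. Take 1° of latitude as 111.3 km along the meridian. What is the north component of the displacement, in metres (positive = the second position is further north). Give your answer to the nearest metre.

ΔN = -445 m

Δφ = 1.0382° − 1.0422° = -0.0040°; Δλ = 119.5886° − 119.5921° = -0.0035°.
ΔN = Δφ × 111300 = -445.2 m; ΔE = Δλ × 111300 × cos(1.0422°) = -0.0035 × 111300 × 0.999835 = -389.5 m.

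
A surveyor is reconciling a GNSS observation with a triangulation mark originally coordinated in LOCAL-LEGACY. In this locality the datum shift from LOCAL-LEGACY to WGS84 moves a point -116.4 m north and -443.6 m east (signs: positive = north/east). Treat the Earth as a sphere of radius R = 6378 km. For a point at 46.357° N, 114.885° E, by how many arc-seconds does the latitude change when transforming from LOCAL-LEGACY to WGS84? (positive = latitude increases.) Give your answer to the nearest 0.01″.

On a sphere of radius R, 1 rad of latitude = R, so Δφ = ΔN / R = -116.4 / 6378000 = -1.8250e-05 rad = -3.764″.

Δφ = -3.76″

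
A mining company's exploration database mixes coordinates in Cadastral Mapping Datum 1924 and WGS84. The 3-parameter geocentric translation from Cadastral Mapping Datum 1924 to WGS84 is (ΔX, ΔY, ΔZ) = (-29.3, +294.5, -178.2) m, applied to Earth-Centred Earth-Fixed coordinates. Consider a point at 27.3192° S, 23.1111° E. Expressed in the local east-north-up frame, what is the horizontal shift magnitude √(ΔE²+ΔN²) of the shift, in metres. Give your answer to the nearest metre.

306 m

The local east axis at (φ, λ) is (−sin λ, cos λ, 0), so ΔE = −sin(23.1111°)·(-29.3) + cos(23.1111°)·294.5 = 282.37 m.
The local north axis is (−sin φ cos λ, −sin φ sin λ, cos φ), giving ΔN = -12.368 + 53.052 − 158.324 = -117.64 m.
Horizontal magnitude = √(ΔE² + ΔN²) = √(282.37² + (-117.64)²) = 305.89 m.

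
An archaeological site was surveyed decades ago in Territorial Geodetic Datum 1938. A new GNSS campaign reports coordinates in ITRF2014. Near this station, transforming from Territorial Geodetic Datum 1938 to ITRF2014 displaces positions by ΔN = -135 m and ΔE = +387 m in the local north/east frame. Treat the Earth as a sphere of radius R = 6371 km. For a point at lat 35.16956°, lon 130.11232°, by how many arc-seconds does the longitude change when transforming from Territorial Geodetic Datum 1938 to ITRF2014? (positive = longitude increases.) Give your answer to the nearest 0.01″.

Δλ = 15.33″

At latitude 35.16956°, cos φ = 0.817451.
One radian of longitude at latitude φ spans R cos φ, so Δλ = ΔE / (R cos φ) = 387.0 / (6371000 × 0.817451) = 7.4309e-05 rad = 15.327″.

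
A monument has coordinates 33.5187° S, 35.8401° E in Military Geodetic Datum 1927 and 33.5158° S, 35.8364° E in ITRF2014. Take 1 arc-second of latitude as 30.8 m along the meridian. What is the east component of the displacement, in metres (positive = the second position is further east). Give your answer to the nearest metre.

Δφ = -33.5158° − -33.5187° = +0.0029°; Δλ = 35.8364° − 35.8401° = -0.0037°.
1° of latitude = 3600 × 30.80 = 110880 m.
ΔN = Δφ × 110880 = 321.6 m; ΔE = Δλ × 110880 × cos(-33.5187°) = -0.0037 × 110880 × 0.833706 = -342.0 m.

ΔE = -342 m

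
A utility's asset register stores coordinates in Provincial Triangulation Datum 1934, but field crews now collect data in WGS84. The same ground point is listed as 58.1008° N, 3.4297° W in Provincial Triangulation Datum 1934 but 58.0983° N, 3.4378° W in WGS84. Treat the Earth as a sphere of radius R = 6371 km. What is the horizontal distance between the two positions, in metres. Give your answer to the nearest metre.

Δφ = 58.0983° − 58.1008° = -0.0025°; Δλ = -3.4378° − -3.4297° = -0.0081°.
1° along a meridian = πR/180 = 111195 m.
ΔN = Δφ × 111195 = -278.0 m; ΔE = Δλ × 111195 × cos(58.1008°) = -0.0081 × 111195 × 0.528426 = -475.9 m.
Distance = √(ΔE² + ΔN²) = √((-475.9)² + (-278.0)²) = 551.2 m.

551 m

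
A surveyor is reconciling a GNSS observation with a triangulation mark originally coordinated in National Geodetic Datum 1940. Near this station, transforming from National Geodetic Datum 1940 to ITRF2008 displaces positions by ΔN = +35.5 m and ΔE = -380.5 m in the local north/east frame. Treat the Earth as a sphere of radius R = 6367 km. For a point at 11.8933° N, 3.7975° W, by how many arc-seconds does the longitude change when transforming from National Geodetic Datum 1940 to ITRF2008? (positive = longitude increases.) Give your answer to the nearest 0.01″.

Δλ = -12.60″

At latitude 11.8933°, cos φ = 0.978533.
One radian of longitude at latitude φ spans R cos φ, so Δλ = ΔE / (R cos φ) = -380.5 / (6367000 × 0.978533) = -6.1072e-05 rad = -12.597″.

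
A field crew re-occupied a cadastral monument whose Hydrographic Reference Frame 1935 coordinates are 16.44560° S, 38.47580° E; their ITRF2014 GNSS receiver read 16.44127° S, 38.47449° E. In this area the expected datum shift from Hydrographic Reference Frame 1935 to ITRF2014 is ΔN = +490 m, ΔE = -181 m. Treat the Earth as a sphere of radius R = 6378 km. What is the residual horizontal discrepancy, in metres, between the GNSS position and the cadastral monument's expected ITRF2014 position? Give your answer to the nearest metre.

Observed coordinate differences: Δφ = +0.00433°, Δλ = -0.00131°.
Converting to metres (1° lat = 111317 m, cos φ = 0.959089): observed ΔN = 482.0 m, observed ΔE = -139.9 m.
Subtracting the expected shift leaves a residual of 482.0 − (490) = -8.0 m north and -139.9 − (-181) = 41.1 m east.
Residual distance = √((-8.0)² + 41.1²) = 41.9 m.

42 m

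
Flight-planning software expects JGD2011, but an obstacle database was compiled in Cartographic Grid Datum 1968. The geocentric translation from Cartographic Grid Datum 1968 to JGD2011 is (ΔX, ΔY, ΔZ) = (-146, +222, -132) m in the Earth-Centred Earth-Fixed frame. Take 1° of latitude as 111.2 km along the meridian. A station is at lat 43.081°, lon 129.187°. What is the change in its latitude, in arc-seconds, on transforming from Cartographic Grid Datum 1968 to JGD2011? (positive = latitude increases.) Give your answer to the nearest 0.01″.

Δφ = -8.97″

sin φ = 0.683032, cos φ = 0.730389, sin λ = 0.775088, cos λ = -0.631853.
North component: ΔN = −sin φ cos λ·ΔX − sin φ sin λ·ΔY + cos φ·ΔZ = −(0.683032)(-0.631853)(-146) − (0.683032)(0.775088)(222) + (0.730389)(-132) = -276.95 m.
1° of latitude spans 111200 m, so Δφ = -276.95 / 111200 × 3600 = -8.966″.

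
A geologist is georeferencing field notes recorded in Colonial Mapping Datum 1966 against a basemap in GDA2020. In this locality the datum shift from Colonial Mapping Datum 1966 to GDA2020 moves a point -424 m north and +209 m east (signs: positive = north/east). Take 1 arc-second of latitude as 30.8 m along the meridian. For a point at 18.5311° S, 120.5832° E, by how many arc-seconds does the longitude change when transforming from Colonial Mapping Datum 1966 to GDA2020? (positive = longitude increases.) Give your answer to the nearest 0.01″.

At latitude -18.5311°, cos φ = 0.948151.
1″ of longitude at this latitude = 30.80 × cos φ = 29.2031 m, so Δλ = 209.0 / 29.2031 = 7.157″.

Δλ = 7.16″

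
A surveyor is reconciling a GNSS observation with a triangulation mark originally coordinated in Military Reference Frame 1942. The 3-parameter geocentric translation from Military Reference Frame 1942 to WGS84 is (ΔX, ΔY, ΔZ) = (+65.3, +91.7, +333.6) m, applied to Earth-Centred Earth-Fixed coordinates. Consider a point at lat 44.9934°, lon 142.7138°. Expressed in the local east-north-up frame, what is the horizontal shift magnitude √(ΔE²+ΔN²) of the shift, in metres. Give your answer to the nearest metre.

At φ = 44.9934°, λ = 142.7138°: sin φ = 0.707025, cos φ = 0.707188, sin λ = 0.605797, cos λ = -0.795619.
ΔE = −sin λ·ΔX + cos λ·ΔY = −(0.605797)·(65.3) + (-0.795619)·(91.7) = -112.52 m.
ΔN = −sin φ cos λ·ΔX − sin φ sin λ·ΔY + cos φ·ΔZ = −(0.707025)(-0.795619)(65.3) − (0.707025)(0.605797)(91.7) + (0.707188)(333.6) = 233.37 m.
Horizontal magnitude = √(ΔE² + ΔN²) = √((-112.52)² + 233.37²) = 259.08 m.

259 m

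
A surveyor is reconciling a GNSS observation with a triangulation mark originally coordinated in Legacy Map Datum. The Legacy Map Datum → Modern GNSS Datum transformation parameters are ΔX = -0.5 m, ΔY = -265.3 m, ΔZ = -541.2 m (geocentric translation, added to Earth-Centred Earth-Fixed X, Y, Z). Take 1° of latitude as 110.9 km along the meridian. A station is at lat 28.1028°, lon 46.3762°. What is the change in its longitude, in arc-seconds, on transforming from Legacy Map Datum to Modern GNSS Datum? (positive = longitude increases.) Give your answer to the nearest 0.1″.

sin φ = 0.471055, cos φ = 0.882104, sin λ = 0.723885, cos λ = 0.689920.
East component: ΔE = −sin λ·ΔX + cos λ·ΔY = −(0.723885)(-0.5) + (0.689920)(-265.3) = -182.67 m.
1° of latitude spans 110900 m; at latitude φ, 1° of longitude spans that × cos φ = 97825.3 m, so Δλ = -182.67 / 97825.3 × 3600 = -6.722″.

Δλ = -6.7″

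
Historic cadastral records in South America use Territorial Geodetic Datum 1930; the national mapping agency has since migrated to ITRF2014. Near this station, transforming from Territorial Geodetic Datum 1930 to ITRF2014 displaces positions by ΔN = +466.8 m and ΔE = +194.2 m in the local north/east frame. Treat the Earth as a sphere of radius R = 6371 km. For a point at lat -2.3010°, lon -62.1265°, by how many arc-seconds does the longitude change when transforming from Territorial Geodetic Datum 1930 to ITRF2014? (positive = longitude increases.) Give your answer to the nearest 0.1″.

Δλ = 6.3″

At latitude -2.3010°, cos φ = 0.999194.
One radian of longitude at latitude φ spans R cos φ, so Δλ = ΔE / (R cos φ) = 194.2 / (6371000 × 0.999194) = 3.0506e-05 rad = 6.292″.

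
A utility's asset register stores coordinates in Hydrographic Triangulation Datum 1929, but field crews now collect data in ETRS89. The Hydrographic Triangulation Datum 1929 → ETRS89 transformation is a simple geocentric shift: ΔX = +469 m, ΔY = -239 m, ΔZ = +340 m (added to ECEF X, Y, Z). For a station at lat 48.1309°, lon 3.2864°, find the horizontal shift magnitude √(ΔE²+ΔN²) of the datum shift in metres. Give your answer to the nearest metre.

At φ = 48.1309°, λ = 3.2864°: sin φ = 0.744672, cos φ = 0.667431, sin λ = 0.057327, cos λ = 0.998355.
ΔE = −sin λ·ΔX + cos λ·ΔY = −(0.057327)·(469) + (0.998355)·(-239) = -265.49 m.
ΔN = −sin φ cos λ·ΔX − sin φ sin λ·ΔY + cos φ·ΔZ = −(0.744672)(0.998355)(469) − (0.744672)(0.057327)(-239) + (0.667431)(340) = -111.55 m.
Horizontal magnitude = √(ΔE² + ΔN²) = √((-265.49)² + (-111.55)²) = 287.97 m.

288 m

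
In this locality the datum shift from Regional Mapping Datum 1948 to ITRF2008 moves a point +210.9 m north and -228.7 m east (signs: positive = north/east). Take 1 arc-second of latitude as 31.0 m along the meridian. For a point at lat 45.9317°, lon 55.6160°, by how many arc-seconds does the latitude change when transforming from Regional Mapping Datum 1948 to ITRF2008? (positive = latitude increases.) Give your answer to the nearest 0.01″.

1″ of latitude = 31.00 m, so Δφ = 210.9 / 31.00 = 6.803″.

Δφ = 6.80″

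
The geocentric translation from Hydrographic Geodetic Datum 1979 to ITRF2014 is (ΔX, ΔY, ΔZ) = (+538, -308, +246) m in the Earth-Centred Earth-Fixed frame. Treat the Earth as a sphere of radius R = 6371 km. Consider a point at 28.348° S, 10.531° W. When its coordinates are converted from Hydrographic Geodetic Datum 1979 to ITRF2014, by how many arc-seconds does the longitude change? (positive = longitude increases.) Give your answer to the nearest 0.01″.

Δλ = -7.52″

sin φ = -0.474826, cos φ = 0.880080, sin λ = -0.182767, cos λ = 0.983156.
East component: ΔE = −sin λ·ΔX + cos λ·ΔY = −(-0.182767)(538) + (0.983156)(-308) = -204.48 m.
1° of latitude spans πR/180 = 111195 m; at latitude φ, 1° of longitude spans that × cos φ = 97860.4 m, so Δλ = -204.48 / 97860.4 × 3600 = -7.522″.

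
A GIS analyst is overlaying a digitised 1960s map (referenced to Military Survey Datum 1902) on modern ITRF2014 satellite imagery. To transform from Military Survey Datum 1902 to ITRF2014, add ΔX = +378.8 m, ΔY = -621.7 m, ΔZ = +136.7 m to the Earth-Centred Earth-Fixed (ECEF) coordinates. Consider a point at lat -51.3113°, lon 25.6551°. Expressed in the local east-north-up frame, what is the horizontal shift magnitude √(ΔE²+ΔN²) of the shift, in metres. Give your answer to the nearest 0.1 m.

At φ = -51.3113°, λ = 25.6551°: sin φ = -0.780554, cos φ = 0.625089, sin λ = 0.432953, cos λ = 0.901417.
ΔE = −sin λ·ΔX + cos λ·ΔY = −(0.432953)·(378.8) + (0.901417)·(-621.7) = -724.41 m.
ΔN = −sin φ cos λ·ΔX − sin φ sin λ·ΔY + cos φ·ΔZ = −(-0.780554)(0.901417)(378.8) − (-0.780554)(0.432953)(-621.7) + (0.625089)(136.7) = 141.88 m.
Horizontal magnitude = √(ΔE² + ΔN²) = √((-724.41)² + 141.88²) = 738.18 m.

738.2 m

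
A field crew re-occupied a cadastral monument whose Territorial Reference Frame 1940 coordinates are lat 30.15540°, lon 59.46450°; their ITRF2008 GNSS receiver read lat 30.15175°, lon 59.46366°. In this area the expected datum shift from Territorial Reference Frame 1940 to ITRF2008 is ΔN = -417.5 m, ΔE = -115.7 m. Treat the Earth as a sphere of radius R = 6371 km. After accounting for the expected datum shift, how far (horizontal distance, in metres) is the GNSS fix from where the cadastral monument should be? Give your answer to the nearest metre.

Observed coordinate differences: Δφ = -0.00365°, Δλ = -0.00084°.
Converting to metres (1° lat = 111195 m, cos φ = 0.864666): observed ΔN = -405.9 m, observed ΔE = -80.8 m.
Subtracting the expected shift leaves a residual of -405.9 − (-417.5) = 11.6 m north and -80.8 − (-115.7) = 34.9 m east.
Residual distance = √(11.6² + 34.9²) = 36.8 m.

37 m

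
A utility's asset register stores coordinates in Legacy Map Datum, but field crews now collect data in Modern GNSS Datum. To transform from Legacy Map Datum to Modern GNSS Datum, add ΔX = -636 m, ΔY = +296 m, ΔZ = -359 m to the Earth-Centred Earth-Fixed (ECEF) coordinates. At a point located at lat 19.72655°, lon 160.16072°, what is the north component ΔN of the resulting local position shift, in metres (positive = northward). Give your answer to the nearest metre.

ΔN = -574 m

At φ = 19.72655°, λ = 160.16072°: sin φ = 0.337531, cos φ = 0.941314, sin λ = 0.339383, cos λ = -0.940648.
ΔN = −sin φ cos λ·ΔX − sin φ sin λ·ΔY + cos φ·ΔZ = −(0.337531)(-0.940648)(-636) − (0.337531)(0.339383)(296) + (0.941314)(-359) = -573.77 m.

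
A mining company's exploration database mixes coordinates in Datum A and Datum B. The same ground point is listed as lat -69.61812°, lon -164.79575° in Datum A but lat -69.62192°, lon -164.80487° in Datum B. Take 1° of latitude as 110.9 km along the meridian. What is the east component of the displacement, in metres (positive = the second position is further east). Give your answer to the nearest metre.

Δφ = -69.62192° − -69.61812° = -0.00380°; Δλ = -164.80487° − -164.79575° = -0.00912°.
ΔN = Δφ × 110900 = -421.4 m; ΔE = Δλ × 110900 × cos(-69.61812°) = -0.00912 × 110900 × 0.348276 = -352.2 m.

ΔE = -352 m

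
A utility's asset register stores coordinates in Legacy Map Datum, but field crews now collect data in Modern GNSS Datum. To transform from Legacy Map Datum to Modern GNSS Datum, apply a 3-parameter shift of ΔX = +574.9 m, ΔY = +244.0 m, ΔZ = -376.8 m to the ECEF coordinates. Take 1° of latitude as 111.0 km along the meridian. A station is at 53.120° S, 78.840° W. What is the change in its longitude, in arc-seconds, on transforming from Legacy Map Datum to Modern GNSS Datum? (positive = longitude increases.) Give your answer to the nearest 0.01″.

Δλ = 33.03″

sin φ = -0.799894, cos φ = 0.600141, sin λ = -0.981091, cos λ = 0.193549.
East component: ΔE = −sin λ·ΔX + cos λ·ΔY = −(-0.981091)(574.9) + (0.193549)(244.0) = 611.26 m.
1° of latitude spans 111000 m; at latitude φ, 1° of longitude spans that × cos φ = 66615.7 m, so Δλ = 611.26 / 66615.7 × 3600 = 33.033″.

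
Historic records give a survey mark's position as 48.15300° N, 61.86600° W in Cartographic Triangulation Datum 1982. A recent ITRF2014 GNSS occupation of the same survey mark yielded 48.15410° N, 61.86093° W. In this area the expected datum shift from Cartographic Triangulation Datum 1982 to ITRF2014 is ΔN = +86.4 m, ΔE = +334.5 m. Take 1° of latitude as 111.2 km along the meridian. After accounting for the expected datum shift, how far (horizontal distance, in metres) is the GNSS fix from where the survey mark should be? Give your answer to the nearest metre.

Observed coordinate differences: Δφ = +0.00110°, Δλ = +0.00507°.
Converting to metres (1° lat = 111200 m, cos φ = 0.667144): observed ΔN = 122.3 m, observed ΔE = 376.1 m.
Subtracting the expected shift leaves a residual of 122.3 − (86.4) = 35.9 m north and 376.1 − (334.5) = 41.6 m east.
Residual distance = √(35.9² + 41.6²) = 55.0 m.

55 m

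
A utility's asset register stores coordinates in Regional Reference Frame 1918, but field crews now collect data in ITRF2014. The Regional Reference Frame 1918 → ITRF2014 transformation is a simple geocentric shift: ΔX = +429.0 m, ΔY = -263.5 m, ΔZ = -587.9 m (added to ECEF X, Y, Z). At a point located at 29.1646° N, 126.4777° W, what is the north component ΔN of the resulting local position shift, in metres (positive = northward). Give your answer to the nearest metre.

ΔN = -492 m

At φ = 29.1646°, λ = -126.4777°: sin φ = 0.487320, cos φ = 0.873223, sin λ = -0.804088, cos λ = -0.594510.
ΔN = −sin φ cos λ·ΔX − sin φ sin λ·ΔY + cos φ·ΔZ = −(0.487320)(-0.594510)(429.0) − (0.487320)(-0.804088)(-263.5) + (0.873223)(-587.9) = -492.33 m.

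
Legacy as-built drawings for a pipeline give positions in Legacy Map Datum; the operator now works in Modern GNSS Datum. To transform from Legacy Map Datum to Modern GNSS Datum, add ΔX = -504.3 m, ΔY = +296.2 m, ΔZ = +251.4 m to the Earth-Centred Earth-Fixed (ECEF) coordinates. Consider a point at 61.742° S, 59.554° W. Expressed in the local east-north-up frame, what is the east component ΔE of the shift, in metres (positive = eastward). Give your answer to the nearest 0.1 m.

ΔE = -284.7 m

The local east axis at (φ, λ) is (−sin λ, cos λ, 0), so ΔE = −sin(-59.554°)·(-504.3) + cos(-59.554°)·296.2 = -284.67 m.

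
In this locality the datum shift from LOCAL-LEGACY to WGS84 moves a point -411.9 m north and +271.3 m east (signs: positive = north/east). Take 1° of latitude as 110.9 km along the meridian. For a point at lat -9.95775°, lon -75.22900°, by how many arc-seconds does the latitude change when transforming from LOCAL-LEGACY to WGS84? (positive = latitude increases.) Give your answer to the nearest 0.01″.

1° of latitude = 110.9 km, so Δφ = -411.9 / 110900 = -0.0037142° = -13.371″.

Δφ = -13.37″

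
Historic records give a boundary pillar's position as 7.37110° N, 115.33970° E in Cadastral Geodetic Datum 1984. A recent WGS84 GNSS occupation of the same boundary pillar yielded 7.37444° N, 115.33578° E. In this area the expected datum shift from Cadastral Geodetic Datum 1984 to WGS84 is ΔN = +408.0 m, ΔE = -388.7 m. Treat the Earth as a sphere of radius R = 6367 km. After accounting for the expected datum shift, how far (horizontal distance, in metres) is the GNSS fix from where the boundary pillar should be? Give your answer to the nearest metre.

57 m

Observed coordinate differences: Δφ = +0.00334°, Δλ = -0.00392°.
Converting to metres (1° lat = 111125 m, cos φ = 0.991736): observed ΔN = 371.2 m, observed ΔE = -432.0 m.
Subtracting the expected shift leaves a residual of 371.2 − (408.0) = -36.8 m north and -432.0 − (-388.7) = -43.3 m east.
Residual distance = √((-36.8)² + (-43.3)²) = 56.9 m.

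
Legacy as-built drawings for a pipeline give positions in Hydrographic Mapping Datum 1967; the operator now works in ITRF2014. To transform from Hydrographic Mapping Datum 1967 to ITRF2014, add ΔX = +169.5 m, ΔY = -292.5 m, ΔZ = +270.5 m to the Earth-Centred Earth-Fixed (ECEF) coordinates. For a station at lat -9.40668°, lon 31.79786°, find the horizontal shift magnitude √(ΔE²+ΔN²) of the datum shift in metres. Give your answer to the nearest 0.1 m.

At φ = -9.40668°, λ = 31.79786°: sin φ = -0.163441, cos φ = 0.986553, sin λ = 0.526924, cos λ = 0.849912.
ΔE = −sin λ·ΔX + cos λ·ΔY = −(0.526924)·(169.5) + (0.849912)·(-292.5) = -337.91 m.
ΔN = −sin φ cos λ·ΔX − sin φ sin λ·ΔY + cos φ·ΔZ = −(-0.163441)(0.849912)(169.5) − (-0.163441)(0.526924)(-292.5) + (0.986553)(270.5) = 265.22 m.
Horizontal magnitude = √(ΔE² + ΔN²) = √((-337.91)² + 265.22²) = 429.56 m.

429.6 m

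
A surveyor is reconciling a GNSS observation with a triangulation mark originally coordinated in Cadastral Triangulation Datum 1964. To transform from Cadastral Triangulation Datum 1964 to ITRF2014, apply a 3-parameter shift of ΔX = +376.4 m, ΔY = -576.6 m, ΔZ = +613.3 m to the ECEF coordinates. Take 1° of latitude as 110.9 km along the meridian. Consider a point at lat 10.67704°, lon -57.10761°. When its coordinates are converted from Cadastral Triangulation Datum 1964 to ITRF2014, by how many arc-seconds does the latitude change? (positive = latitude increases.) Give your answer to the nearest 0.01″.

Δφ = 15.42″

sin φ = 0.185273, cos φ = 0.982687, sin λ = -0.839692, cos λ = 0.543063.
North component: ΔN = −sin φ cos λ·ΔX − sin φ sin λ·ΔY + cos φ·ΔZ = −(0.185273)(0.543063)(376.4) − (0.185273)(-0.839692)(-576.6) + (0.982687)(613.3) = 475.11 m.
1° of latitude spans 110900 m, so Δφ = 475.11 / 110900 × 3600 = 15.423″.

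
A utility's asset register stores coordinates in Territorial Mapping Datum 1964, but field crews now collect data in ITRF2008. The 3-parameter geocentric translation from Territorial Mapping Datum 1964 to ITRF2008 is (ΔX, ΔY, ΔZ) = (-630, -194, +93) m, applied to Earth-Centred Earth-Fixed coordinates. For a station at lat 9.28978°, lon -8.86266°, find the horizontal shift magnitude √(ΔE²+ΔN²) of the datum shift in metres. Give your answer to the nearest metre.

344 m

At φ = 9.28978°, λ = -8.86266°: sin φ = 0.161428, cos φ = 0.986885, sin λ = -0.154066, cos λ = 0.988060.
ΔE = −sin λ·ΔX + cos λ·ΔY = −(-0.154066)·(-630) + (0.988060)·(-194) = -288.75 m.
ΔN = −sin φ cos λ·ΔX − sin φ sin λ·ΔY + cos φ·ΔZ = −(0.161428)(0.988060)(-630) − (0.161428)(-0.154066)(-194) + (0.986885)(93) = 187.44 m.
Horizontal magnitude = √(ΔE² + ΔN²) = √((-288.75)² + 187.44²) = 344.25 m.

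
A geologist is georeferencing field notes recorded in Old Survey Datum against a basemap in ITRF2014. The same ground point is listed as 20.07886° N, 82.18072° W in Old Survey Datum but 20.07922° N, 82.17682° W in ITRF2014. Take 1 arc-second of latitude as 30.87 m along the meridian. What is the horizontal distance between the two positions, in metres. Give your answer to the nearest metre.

Δφ = 20.07922° − 20.07886° = +0.00036°; Δλ = -82.17682° − -82.18072° = +0.00390°.
1° of latitude = 3600 × 30.87 = 111132 m.
ΔN = Δφ × 111132 = 40.0 m; ΔE = Δλ × 111132 × cos(20.07886°) = +0.00390 × 111132 × 0.939221 = 407.1 m.
Distance = √(ΔE² + ΔN²) = √(407.1² + 40.0²) = 409.0 m.

409 m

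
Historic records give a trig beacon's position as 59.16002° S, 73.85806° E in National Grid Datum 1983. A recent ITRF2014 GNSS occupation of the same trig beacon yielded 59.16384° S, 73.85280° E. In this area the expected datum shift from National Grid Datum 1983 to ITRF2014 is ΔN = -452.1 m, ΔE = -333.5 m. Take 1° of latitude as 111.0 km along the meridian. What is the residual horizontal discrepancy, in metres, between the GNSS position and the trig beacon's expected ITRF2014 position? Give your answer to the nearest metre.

Observed coordinate differences: Δφ = -0.00382°, Δλ = -0.00526°.
Converting to metres (1° lat = 111000 m, cos φ = 0.512642): observed ΔN = -424.0 m, observed ΔE = -299.3 m.
Subtracting the expected shift leaves a residual of -424.0 − (-452.1) = 28.1 m north and -299.3 − (-333.5) = 34.2 m east.
Residual distance = √(28.1² + 34.2²) = 44.2 m.

44 m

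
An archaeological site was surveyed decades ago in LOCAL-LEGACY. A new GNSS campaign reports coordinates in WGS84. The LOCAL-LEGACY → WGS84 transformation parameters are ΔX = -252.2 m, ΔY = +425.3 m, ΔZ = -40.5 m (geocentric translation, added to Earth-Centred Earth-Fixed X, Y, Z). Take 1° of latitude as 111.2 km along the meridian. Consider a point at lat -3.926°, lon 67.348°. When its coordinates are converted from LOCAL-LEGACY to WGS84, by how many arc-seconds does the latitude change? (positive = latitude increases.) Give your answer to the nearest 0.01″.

Δφ = -0.65″

sin φ = -0.068468, cos φ = 0.997653, sin λ = 0.922861, cos λ = 0.385133.
North component: ΔN = −sin φ cos λ·ΔX − sin φ sin λ·ΔY + cos φ·ΔZ = −(-0.068468)(0.385133)(-252.2) − (-0.068468)(0.922861)(425.3) + (0.997653)(-40.5) = -20.18 m.
1° of latitude spans 111200 m, so Δφ = -20.18 / 111200 × 3600 = -0.653″.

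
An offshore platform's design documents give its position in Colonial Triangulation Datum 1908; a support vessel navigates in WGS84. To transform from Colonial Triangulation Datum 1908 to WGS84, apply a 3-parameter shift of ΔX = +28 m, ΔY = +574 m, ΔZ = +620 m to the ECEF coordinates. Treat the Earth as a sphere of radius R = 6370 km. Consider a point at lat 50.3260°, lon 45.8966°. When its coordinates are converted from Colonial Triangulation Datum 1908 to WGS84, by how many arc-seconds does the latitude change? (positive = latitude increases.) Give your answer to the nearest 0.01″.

sin φ = 0.769689, cos φ = 0.638419, sin λ = 0.718085, cos λ = 0.695955.
North component: ΔN = −sin φ cos λ·ΔX − sin φ sin λ·ΔY + cos φ·ΔZ = −(0.769689)(0.695955)(28) − (0.769689)(0.718085)(574) + (0.638419)(620) = 63.57 m.
1° of latitude spans πR/180 = 111177 m, so Δφ = 63.57 / 111177 × 3600 = 2.058″.

Δφ = 2.06″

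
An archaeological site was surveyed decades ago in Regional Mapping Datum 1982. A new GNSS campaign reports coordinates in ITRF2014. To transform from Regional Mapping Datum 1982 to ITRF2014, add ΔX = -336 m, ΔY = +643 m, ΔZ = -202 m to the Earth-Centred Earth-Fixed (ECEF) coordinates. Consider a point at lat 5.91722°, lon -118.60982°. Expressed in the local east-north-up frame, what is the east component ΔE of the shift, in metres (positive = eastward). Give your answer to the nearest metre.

ΔE = -603 m

The local east axis at (φ, λ) is (−sin λ, cos λ, 0), so ΔE = −sin(-118.60982°)·(-336) + cos(-118.60982°)·643 = -602.87 m.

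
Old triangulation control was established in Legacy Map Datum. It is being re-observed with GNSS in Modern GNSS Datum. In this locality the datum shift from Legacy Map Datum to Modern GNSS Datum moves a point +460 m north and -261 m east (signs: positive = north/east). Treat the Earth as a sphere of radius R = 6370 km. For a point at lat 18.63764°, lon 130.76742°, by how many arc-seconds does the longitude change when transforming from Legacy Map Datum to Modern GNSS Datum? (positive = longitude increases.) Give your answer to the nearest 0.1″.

Δλ = -8.9″

At latitude 18.63764°, cos φ = 0.947559.
One radian of longitude at latitude φ spans R cos φ, so Δλ = ΔE / (R cos φ) = -261.0 / (6370000 × 0.947559) = -4.3241e-05 rad = -8.919″.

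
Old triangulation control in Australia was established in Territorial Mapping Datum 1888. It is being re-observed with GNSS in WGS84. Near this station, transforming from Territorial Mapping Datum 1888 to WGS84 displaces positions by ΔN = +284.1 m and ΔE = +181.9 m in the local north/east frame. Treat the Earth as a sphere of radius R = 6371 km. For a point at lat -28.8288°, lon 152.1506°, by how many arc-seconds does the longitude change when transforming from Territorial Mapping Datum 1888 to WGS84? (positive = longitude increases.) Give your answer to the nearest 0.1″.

Δλ = 6.7″

At latitude -28.8288°, cos φ = 0.876064.
One radian of longitude at latitude φ spans R cos φ, so Δλ = ΔE / (R cos φ) = 181.9 / (6371000 × 0.876064) = 3.2590e-05 rad = 6.722″.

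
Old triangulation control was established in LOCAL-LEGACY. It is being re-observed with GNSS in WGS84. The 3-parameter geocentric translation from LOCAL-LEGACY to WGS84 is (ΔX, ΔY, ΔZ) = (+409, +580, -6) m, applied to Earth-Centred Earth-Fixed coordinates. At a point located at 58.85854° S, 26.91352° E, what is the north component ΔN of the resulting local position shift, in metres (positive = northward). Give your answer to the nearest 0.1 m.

The local north axis is (−sin φ cos λ, −sin φ sin λ, cos φ), giving ΔN = 312.146 + 224.701 − 3.103 = 533.74 m.

ΔN = 533.7 m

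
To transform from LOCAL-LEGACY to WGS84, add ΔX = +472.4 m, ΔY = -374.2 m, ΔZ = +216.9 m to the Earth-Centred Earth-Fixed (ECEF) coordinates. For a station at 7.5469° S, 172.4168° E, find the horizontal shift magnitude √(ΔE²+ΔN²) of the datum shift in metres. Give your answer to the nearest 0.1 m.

At φ = -7.5469°, λ = 172.4168°: sin φ = -0.131338, cos φ = 0.991338, sin λ = 0.131966, cos λ = -0.991254.
ΔE = −sin λ·ΔX + cos λ·ΔY = −(0.131966)·(472.4) + (-0.991254)·(-374.2) = 308.59 m.
ΔN = −sin φ cos λ·ΔX − sin φ sin λ·ΔY + cos φ·ΔZ = −(-0.131338)(-0.991254)(472.4) − (-0.131338)(0.131966)(-374.2) + (0.991338)(216.9) = 147.03 m.
Horizontal magnitude = √(ΔE² + ΔN²) = √(308.59² + 147.03²) = 341.83 m.

341.8 m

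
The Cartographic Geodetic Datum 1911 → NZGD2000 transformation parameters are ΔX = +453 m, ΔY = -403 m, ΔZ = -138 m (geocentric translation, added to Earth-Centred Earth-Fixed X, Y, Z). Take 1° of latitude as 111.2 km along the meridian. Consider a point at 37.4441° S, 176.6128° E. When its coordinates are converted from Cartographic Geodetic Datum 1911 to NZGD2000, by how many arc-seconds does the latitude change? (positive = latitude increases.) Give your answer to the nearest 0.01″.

sin φ = -0.607987, cos φ = 0.793947, sin λ = 0.059083, cos λ = -0.998253.
North component: ΔN = −sin φ cos λ·ΔX − sin φ sin λ·ΔY + cos φ·ΔZ = −(-0.607987)(-0.998253)(453) − (-0.607987)(0.059083)(-403) + (0.793947)(-138) = -398.98 m.
1° of latitude spans 111200 m, so Δφ = -398.98 / 111200 × 3600 = -12.917″.

Δφ = -12.92″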